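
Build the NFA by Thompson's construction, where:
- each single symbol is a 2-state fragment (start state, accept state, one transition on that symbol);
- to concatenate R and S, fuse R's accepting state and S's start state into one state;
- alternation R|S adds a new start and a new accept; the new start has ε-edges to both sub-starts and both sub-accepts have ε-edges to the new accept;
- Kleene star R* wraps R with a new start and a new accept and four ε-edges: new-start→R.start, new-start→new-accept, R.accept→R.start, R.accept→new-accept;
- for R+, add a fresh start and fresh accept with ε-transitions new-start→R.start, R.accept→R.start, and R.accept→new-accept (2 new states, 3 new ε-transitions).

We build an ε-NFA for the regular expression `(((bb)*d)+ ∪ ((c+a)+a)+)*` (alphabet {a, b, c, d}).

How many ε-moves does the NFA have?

24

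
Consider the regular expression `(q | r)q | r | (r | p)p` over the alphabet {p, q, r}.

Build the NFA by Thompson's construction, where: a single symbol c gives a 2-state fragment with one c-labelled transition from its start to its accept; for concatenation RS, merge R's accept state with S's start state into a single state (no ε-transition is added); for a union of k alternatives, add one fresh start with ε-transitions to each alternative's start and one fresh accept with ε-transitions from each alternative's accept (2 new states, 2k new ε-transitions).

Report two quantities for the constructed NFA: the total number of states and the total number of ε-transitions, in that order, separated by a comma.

Per subexpression:
Each of the 7 symbol leaves contributes 2 states and 0 ε-transitions.
  q | r = 6 states, 4 ε-transitions
  (q | r)q = 7 states, 4 ε-transitions
  r | p = 6 states, 4 ε-transitions
  (r | p)p = 7 states, 4 ε-transitions
  (q | r)q | r | (r | p)p = 18 states, 14 ε-transitions

18, 14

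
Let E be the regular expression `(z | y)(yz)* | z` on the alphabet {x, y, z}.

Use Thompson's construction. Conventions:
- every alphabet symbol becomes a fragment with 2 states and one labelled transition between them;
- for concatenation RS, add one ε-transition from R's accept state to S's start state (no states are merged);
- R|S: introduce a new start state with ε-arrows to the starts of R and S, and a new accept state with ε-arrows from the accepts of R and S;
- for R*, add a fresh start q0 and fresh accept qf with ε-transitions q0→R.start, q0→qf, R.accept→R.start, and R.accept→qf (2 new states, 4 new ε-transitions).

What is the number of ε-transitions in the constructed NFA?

Bottom-up over the parse tree:
Each of the 5 symbol leaves contributes 0 ε-transitions.
  z | y : 4 ε-transitions
  yz : 1 ε-transition
  (yz)* : 5 ε-transitions
  (z | y)(yz)* : 10 ε-transitions
  (z | y)(yz)* | z : 14 ε-transitions

14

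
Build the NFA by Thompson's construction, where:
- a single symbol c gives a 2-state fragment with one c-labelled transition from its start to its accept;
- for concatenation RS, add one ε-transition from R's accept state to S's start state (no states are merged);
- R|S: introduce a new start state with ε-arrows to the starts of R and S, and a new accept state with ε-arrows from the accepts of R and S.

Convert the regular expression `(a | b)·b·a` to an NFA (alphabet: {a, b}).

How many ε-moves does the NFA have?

6

Bottom-up over the parse tree:
Each of the 4 symbol leaves contributes 0 ε-transitions.
  a | b = 4 ε-transitions
  (a | b)·b·a = 6 ε-transitions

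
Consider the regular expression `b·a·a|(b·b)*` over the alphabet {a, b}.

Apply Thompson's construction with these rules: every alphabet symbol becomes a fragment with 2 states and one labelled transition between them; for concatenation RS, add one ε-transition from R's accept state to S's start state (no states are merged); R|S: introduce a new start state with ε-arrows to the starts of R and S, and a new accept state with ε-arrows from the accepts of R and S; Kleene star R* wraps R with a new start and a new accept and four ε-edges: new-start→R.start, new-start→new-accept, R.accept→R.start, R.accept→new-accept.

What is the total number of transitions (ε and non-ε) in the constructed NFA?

By structural recursion:
Each of the 5 symbol leaves contributes 1 transition (1 symbol, 0 ε).
  b·a·a : 5 transitions (3 symbol, 2 ε)
  b·b : 3 transitions (2 symbol, 1 ε)
  (b·b)* : 7 transitions (2 symbol, 5 ε)
  b·a·a|(b·b)* : 16 transitions (5 symbol, 11 ε)

16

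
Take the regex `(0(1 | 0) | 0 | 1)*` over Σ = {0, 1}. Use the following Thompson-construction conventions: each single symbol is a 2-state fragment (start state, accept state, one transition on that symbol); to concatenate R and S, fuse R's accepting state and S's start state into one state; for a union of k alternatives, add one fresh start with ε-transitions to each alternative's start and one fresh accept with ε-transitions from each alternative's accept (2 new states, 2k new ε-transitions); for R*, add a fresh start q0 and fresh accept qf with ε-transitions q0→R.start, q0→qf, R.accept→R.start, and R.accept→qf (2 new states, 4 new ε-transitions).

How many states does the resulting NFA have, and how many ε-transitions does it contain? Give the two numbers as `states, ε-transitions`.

15, 14

Building bottom-up:
Each of the 5 symbol leaves contributes 2 states and 0 ε-transitions.
  1 | 0 → 6 states, 4 ε-transitions
  0(1 | 0) → 7 states, 4 ε-transitions
  0(1 | 0) | 0 | 1 → 13 states, 10 ε-transitions
  (0(1 | 0) | 0 | 1)* → 15 states, 14 ε-transitions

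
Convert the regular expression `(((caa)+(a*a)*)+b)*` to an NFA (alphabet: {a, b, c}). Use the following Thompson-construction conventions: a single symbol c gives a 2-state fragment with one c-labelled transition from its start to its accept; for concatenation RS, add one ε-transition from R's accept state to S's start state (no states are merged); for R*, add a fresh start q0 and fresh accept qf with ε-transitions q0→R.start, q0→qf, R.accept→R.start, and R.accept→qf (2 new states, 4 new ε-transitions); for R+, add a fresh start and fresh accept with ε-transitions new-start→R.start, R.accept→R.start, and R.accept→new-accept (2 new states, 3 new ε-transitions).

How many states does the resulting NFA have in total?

22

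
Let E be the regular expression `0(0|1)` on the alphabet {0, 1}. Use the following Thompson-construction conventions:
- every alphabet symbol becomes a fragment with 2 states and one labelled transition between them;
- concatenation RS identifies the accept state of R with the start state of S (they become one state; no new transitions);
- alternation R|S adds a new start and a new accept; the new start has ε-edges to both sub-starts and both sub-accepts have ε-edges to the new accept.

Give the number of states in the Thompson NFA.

7

Recursing over subexpressions:
Each of the 3 symbol leaves contributes a 2-state fragment.
  0|1 : 6 states
  0(0|1) : 7 states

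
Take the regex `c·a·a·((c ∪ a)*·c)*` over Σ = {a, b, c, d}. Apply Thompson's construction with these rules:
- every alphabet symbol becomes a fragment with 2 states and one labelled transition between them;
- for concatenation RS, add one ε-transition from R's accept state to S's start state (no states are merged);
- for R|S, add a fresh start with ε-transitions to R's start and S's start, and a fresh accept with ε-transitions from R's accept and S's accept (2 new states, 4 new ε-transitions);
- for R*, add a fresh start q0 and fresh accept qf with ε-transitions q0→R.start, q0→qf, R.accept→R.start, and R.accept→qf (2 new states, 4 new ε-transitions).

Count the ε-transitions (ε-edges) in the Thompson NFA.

16

Recursing over subexpressions:
Each of the 6 symbol leaves contributes 0 ε-transitions.
  c ∪ a = 4 ε-transitions
  (c ∪ a)* = 8 ε-transitions
  (c ∪ a)*·c = 9 ε-transitions
  ((c ∪ a)*·c)* = 13 ε-transitions
  c·a·a·((c ∪ a)*·c)* = 16 ε-transitions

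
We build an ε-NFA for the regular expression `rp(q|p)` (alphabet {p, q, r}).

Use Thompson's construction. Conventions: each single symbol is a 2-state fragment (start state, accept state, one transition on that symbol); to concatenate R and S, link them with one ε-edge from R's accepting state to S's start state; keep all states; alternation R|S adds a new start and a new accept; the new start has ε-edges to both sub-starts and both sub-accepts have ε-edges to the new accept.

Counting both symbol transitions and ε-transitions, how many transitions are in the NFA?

Per subexpression:
Each of the 4 symbol leaves contributes 1 transition (1 symbol, 0 ε).
  q|p → 6 transitions (2 symbol, 4 ε)
  rp(q|p) → 10 transitions (4 symbol, 6 ε)

10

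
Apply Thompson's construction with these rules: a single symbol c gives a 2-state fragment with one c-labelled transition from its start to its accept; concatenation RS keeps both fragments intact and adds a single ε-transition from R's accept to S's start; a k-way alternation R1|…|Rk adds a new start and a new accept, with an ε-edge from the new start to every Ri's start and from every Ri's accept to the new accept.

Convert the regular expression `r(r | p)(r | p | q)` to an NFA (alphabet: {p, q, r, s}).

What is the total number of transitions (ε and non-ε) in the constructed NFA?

Building bottom-up:
Each of the 6 symbol leaves contributes 1 transition (1 symbol, 0 ε).
  r | p : 6 transitions (2 symbol, 4 ε)
  r | p | q : 9 transitions (3 symbol, 6 ε)
  r(r | p)(r | p | q) : 18 transitions (6 symbol, 12 ε)

18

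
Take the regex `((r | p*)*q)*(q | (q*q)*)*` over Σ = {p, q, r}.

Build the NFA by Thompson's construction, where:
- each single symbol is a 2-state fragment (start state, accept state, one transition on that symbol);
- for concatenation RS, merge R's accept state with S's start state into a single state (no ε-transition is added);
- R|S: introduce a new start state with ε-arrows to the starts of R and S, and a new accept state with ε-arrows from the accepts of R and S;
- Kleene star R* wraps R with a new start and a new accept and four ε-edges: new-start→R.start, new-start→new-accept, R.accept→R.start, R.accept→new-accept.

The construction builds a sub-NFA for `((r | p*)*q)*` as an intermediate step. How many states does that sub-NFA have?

13

Fragment for `((r | p*)*q)*`:
Each of the 3 symbol leaves contributes a 2-state fragment.
  p* → 4 states
  r | p* → 8 states
  (r | p*)* → 10 states
  (r | p*)*q → 11 states
  ((r | p*)*q)* → 13 states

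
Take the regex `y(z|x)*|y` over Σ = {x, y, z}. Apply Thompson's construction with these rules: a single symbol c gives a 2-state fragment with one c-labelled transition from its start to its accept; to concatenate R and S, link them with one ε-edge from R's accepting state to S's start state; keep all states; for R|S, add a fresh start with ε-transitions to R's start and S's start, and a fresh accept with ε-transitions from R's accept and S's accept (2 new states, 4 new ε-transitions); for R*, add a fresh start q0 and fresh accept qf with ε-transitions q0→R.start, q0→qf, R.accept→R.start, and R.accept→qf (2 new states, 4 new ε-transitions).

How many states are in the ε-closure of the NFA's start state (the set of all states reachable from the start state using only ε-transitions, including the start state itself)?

3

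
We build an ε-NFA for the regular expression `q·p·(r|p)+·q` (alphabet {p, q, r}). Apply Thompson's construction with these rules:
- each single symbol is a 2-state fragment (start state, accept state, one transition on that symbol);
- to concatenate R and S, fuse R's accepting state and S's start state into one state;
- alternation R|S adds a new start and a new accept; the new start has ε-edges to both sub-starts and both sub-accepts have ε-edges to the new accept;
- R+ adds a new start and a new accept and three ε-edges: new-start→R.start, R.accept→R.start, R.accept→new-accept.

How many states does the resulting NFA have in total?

11

Recursing over subexpressions:
Each of the 5 symbol leaves contributes a 2-state fragment.
  r|p → 6 states
  (r|p)+ → 8 states
  q·p·(r|p)+·q → 11 states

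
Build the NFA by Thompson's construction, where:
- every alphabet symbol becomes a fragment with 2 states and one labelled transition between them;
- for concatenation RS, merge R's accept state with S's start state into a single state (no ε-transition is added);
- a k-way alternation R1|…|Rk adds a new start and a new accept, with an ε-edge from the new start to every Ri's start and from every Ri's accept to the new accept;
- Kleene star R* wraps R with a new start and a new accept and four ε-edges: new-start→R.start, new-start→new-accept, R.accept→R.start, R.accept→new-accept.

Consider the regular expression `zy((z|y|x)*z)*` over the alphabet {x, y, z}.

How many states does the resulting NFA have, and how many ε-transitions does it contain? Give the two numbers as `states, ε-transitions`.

Bottom-up over the parse tree:
Each of the 6 symbol leaves contributes 2 states and 0 ε-transitions.
  z|y|x → 8 states, 6 ε-transitions
  (z|y|x)* → 10 states, 10 ε-transitions
  (z|y|x)*z → 11 states, 10 ε-transitions
  ((z|y|x)*z)* → 13 states, 14 ε-transitions
  zy((z|y|x)*z)* → 15 states, 14 ε-transitions

15, 14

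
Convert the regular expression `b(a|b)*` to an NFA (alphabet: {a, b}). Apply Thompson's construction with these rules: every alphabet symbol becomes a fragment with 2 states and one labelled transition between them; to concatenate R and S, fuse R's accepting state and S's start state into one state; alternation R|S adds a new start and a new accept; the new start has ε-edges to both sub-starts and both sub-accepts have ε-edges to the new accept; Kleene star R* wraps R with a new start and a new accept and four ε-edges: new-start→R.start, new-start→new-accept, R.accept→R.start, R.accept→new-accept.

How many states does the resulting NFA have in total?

9

Bottom-up over the parse tree:
Each of the 3 symbol leaves contributes a 2-state fragment.
  a|b → 6 states
  (a|b)* → 8 states
  b(a|b)* → 9 states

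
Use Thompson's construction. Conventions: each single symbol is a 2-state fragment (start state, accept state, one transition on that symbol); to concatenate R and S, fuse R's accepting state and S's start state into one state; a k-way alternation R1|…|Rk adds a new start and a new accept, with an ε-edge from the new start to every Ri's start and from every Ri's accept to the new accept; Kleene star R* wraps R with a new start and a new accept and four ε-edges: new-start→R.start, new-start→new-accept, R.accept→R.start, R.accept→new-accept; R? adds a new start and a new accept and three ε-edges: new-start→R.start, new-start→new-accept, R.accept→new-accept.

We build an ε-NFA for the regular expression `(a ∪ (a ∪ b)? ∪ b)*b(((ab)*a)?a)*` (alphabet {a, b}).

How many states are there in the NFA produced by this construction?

27

Per subexpression:
Each of the 9 symbol leaves contributes a 2-state fragment.
  a ∪ b → 6 states
  (a ∪ b)? → 8 states
  a ∪ (a ∪ b)? ∪ b → 14 states
  (a ∪ (a ∪ b)? ∪ b)* → 16 states
  ab → 3 states
  (ab)* → 5 states
  (ab)*a → 6 states
  ((ab)*a)? → 8 states
  ((ab)*a)?a → 9 states
  (((ab)*a)?a)* → 11 states
  (a ∪ (a ∪ b)? ∪ b)*b(((ab)*a)?a)* → 27 states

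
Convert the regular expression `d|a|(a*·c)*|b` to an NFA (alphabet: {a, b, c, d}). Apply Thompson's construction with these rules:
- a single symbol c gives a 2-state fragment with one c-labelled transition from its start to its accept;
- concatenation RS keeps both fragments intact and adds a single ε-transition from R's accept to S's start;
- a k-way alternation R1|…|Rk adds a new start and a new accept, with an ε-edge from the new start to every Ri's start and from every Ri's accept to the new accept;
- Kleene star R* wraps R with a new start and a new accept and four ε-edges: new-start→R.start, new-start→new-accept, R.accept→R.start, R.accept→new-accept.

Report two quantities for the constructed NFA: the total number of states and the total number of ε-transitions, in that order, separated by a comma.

16, 17

Per subexpression:
Each of the 5 symbol leaves contributes 2 states and 0 ε-transitions.
  a* → 4 states, 4 ε-transitions
  a*·c → 6 states, 5 ε-transitions
  (a*·c)* → 8 states, 9 ε-transitions
  d|a|(a*·c)*|b → 16 states, 17 ε-transitions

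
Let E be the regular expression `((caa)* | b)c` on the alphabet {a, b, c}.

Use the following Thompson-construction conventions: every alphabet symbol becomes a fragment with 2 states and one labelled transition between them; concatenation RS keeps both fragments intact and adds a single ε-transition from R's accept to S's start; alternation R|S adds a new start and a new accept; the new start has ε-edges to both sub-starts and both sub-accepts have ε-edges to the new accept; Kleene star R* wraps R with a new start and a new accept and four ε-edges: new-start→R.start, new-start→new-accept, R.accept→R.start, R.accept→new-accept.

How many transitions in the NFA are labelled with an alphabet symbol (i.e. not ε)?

5

Bottom-up over the parse tree:
Each of the 5 symbol leaves contributes exactly 1 symbol transition.
  caa → 3 symbol transitions
  (caa)* → 3 symbol transitions
  (caa)* | b → 4 symbol transitions
  ((caa)* | b)c → 5 symbol transitions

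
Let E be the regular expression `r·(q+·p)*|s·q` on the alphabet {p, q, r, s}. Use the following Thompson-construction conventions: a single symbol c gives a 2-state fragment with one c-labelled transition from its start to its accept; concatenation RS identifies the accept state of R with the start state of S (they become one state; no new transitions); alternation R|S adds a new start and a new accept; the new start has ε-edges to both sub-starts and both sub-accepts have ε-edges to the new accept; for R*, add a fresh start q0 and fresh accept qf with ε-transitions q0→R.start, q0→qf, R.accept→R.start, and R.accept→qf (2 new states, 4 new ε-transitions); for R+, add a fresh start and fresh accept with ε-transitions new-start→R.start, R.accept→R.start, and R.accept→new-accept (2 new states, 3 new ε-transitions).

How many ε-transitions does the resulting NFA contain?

11

Recursing over subexpressions:
Each of the 5 symbol leaves contributes 0 ε-transitions.
  q+ = 3 ε-transitions
  q+·p = 3 ε-transitions
  (q+·p)* = 7 ε-transitions
  r·(q+·p)* = 7 ε-transitions
  s·q = 0 ε-transitions
  r·(q+·p)*|s·q = 11 ε-transitions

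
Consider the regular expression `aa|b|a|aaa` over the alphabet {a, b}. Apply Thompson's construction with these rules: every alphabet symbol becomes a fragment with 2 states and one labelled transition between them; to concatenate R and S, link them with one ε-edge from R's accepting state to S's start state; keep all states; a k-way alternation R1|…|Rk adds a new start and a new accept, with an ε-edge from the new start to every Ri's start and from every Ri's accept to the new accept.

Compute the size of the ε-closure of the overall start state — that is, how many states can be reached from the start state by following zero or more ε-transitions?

5

Work bottom-up. For each fragment F, track |ε-closure(F.start)| and whether F's accept lies in that closure (i.e. whether F accepts ε). A single-symbol fragment has closure size 1 and does not accept ε.
  aa — same as the first factor's closure: |ε-closure| = 1
  aaa — |ε-closure| equals the left operand's closure size = 1 (its accept is not ε-reachable, so the closure stops there)
  aa|b|a|aaa — new start ε-reaches every alternative's start; none of them accept ε, so the new accept is not reached: |ε-closure| = 1 + 1 + 1 + 1 + 1 = 5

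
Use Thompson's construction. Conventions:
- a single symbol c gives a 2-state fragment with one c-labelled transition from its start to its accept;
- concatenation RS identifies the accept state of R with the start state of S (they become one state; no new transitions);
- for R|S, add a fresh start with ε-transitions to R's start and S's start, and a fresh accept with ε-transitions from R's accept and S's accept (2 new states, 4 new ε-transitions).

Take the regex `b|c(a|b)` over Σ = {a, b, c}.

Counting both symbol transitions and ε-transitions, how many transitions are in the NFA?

Bottom-up over the parse tree:
Each of the 4 symbol leaves contributes 1 transition (1 symbol, 0 ε).
  a|b → 6 transitions (2 symbol, 4 ε)
  c(a|b) → 7 transitions (3 symbol, 4 ε)
  b|c(a|b) → 12 transitions (4 symbol, 8 ε)

12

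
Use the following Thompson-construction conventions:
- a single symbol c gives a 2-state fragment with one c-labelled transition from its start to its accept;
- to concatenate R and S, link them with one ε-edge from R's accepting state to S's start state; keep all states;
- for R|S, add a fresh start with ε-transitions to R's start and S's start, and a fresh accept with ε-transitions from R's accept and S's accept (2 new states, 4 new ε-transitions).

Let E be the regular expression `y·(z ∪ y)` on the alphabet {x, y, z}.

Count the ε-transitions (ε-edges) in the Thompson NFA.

5

By structural recursion:
Each of the 3 symbol leaves contributes 0 ε-transitions.
  z ∪ y = 4 ε-transitions
  y·(z ∪ y) = 5 ε-transitions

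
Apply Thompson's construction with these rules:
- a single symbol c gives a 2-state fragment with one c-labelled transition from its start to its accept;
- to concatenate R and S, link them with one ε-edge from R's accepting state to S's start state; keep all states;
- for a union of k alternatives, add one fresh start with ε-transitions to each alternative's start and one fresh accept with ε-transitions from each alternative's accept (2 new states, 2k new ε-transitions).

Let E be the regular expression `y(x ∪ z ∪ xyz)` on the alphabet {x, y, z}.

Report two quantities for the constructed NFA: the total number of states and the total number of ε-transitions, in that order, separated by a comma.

14, 9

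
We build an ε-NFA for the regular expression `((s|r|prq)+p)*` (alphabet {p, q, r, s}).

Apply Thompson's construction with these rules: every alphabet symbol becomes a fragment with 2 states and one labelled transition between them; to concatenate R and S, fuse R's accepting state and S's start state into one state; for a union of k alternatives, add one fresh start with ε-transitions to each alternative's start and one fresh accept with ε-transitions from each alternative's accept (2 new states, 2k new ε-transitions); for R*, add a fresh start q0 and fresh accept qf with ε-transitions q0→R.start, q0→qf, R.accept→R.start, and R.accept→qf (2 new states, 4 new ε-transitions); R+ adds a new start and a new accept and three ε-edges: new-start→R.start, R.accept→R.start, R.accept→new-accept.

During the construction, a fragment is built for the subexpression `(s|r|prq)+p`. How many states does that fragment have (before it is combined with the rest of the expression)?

Fragment for `(s|r|prq)+p`:
Each of the 6 symbol leaves contributes a 2-state fragment.
  prq : 4 states
  s|r|prq : 10 states
  (s|r|prq)+ : 12 states
  (s|r|prq)+p : 13 states

13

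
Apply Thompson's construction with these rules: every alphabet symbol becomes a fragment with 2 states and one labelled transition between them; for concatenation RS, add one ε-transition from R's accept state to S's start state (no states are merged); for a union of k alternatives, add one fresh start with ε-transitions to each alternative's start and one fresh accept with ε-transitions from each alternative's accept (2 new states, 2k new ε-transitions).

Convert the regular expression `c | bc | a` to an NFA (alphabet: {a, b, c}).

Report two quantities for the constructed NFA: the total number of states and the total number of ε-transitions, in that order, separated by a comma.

By structural recursion:
Each of the 4 symbol leaves contributes 2 states and 0 ε-transitions.
  bc = 4 states, 1 ε-transition
  c | bc | a = 10 states, 7 ε-transitions

10, 7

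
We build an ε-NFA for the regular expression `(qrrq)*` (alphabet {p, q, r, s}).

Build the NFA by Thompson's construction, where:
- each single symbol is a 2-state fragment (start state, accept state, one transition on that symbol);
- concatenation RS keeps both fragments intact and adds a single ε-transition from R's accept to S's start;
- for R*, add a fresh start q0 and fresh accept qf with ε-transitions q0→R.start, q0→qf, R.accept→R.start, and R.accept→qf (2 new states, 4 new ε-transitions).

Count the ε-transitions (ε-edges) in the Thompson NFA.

By structural recursion:
Each of the 4 symbol leaves contributes 0 ε-transitions.
  qrrq — 3 ε-transitions
  (qrrq)* — 7 ε-transitions

7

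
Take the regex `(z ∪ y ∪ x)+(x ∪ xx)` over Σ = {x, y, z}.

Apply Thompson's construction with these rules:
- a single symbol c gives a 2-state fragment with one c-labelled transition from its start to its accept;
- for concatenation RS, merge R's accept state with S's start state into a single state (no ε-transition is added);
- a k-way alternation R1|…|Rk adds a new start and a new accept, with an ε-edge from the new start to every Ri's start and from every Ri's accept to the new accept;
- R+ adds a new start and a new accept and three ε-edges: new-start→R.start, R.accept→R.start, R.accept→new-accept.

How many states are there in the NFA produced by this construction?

16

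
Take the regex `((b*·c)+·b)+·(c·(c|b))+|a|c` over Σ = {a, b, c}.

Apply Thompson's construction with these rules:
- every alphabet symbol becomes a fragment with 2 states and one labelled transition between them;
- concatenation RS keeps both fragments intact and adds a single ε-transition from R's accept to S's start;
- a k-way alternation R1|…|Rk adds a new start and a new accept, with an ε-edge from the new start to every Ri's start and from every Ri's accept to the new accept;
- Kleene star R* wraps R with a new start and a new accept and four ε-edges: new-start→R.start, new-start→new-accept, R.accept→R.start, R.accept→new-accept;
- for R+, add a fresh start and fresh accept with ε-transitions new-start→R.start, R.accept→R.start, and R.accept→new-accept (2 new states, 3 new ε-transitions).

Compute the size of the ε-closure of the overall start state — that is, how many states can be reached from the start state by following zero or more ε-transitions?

9

Let C(F) = |ε-closure(F.start)| within fragment F, and note whether F accepts ε. Symbol fragments have C = 1 and do not accept ε. Then:
  b* → the star's fresh start ε-reaches both the body's start and the fresh accept: C = 2 + 1 = 3
  b*·c → C = 3 + 1 = 4 (closure spills across the concat boundary because the left factor accepts ε)
  (b*·c)+ → C = 1 + 4 = 5 (the body doesn't accept ε, so the new accept is not reached)
  (b*·c)+·b → same as the first factor's closure: C = 5
  ((b*·c)+·b)+ → C = 1 + 5 = 6 (the body doesn't accept ε, so the new accept is not reached)
  c|b → new start ε-reaches every alternative's start; none of them accept ε, so the new accept is not reached: C = 1 + 1 + 1 = 3
  c·(c|b) → same as the first factor's closure: C = 1
  (c·(c|b))+ → new start ε-reaches only the body's start; the new accept needs a symbol first: C = 1 + 1 = 2
  ((b*·c)+·b)+·(c·(c|b))+ → same as the first factor's closure: C = 6
  ((b*·c)+·b)+·(c·(c|b))+|a|c → new start ε-reaches every alternative's start; none of them accept ε, so the new accept is not reached: C = 1 + 6 + 1 + 1 = 9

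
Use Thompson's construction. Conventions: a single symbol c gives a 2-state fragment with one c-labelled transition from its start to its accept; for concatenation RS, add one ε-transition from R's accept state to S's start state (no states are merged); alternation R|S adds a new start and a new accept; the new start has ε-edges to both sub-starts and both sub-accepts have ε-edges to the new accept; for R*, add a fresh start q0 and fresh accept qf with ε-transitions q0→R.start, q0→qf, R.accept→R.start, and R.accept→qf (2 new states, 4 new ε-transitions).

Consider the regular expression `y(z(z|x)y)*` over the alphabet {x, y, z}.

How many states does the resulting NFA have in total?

14

Per subexpression:
Each of the 5 symbol leaves contributes a 2-state fragment.
  z|x → 6 states
  z(z|x)y → 10 states
  (z(z|x)y)* → 12 states
  y(z(z|x)y)* → 14 states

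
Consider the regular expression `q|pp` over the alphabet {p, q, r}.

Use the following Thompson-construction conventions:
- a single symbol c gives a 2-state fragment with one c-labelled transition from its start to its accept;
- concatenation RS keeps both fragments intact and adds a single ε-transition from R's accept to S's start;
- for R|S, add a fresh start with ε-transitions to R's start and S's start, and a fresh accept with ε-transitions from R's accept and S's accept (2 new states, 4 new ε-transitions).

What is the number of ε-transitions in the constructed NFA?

5

Building bottom-up:
Each of the 3 symbol leaves contributes 0 ε-transitions.
  pp → 1 ε-transition
  q|pp → 5 ε-transitions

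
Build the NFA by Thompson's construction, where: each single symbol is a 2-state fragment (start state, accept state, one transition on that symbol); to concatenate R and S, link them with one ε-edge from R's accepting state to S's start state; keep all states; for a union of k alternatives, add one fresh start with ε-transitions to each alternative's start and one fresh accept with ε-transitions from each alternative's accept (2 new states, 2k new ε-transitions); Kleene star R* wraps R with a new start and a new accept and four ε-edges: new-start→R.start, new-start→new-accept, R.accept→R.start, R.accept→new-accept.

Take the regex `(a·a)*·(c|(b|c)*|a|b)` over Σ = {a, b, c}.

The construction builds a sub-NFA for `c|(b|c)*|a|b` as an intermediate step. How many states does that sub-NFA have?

16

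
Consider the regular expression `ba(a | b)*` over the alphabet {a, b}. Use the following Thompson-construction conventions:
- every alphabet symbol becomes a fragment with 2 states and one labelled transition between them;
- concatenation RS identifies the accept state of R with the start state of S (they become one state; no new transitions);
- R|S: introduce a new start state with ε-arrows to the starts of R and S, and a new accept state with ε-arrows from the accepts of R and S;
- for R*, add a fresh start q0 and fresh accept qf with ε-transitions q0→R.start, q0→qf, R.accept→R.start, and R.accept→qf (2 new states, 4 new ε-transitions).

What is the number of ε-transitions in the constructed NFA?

8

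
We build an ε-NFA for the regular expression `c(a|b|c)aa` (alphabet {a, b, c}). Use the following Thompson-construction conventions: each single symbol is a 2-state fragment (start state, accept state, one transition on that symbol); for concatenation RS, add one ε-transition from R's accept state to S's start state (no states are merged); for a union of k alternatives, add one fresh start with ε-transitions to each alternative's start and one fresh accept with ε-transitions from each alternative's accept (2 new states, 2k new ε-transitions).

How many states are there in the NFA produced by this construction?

Building bottom-up:
Each of the 6 symbol leaves contributes a 2-state fragment.
  a|b|c : 8 states
  c(a|b|c)aa : 14 states

14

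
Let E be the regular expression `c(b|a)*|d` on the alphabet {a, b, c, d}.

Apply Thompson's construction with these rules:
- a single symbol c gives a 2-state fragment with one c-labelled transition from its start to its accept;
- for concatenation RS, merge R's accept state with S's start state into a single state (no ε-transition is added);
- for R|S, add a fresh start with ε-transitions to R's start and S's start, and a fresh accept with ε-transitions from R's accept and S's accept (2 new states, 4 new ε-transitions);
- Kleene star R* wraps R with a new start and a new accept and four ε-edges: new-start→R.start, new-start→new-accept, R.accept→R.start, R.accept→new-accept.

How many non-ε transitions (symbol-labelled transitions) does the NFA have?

4

By structural recursion:
Each of the 4 symbol leaves contributes exactly 1 symbol transition.
  b|a = 2 symbol transitions
  (b|a)* = 2 symbol transitions
  c(b|a)* = 3 symbol transitions
  c(b|a)*|d = 4 symbol transitions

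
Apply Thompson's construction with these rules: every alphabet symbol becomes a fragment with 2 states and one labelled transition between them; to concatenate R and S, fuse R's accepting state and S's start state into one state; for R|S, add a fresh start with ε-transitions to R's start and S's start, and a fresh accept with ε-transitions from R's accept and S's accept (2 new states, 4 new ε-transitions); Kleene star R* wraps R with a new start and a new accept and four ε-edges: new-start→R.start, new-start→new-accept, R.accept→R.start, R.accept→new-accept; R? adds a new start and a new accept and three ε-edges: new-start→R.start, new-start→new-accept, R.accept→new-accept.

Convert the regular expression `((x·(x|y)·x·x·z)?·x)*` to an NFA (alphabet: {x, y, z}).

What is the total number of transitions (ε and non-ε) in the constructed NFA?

By structural recursion:
Each of the 7 symbol leaves contributes 1 transition (1 symbol, 0 ε).
  x|y : 6 transitions (2 symbol, 4 ε)
  x·(x|y)·x·x·z : 10 transitions (6 symbol, 4 ε)
  (x·(x|y)·x·x·z)? : 13 transitions (6 symbol, 7 ε)
  (x·(x|y)·x·x·z)?·x : 14 transitions (7 symbol, 7 ε)
  ((x·(x|y)·x·x·z)?·x)* : 18 transitions (7 symbol, 11 ε)

18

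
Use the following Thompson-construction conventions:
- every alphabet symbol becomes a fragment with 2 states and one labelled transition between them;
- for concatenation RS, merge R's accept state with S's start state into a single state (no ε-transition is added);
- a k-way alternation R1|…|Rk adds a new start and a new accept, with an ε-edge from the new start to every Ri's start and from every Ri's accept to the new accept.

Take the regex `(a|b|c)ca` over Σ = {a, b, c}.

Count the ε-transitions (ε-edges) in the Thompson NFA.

Recursing over subexpressions:
Each of the 5 symbol leaves contributes 0 ε-transitions.
  a|b|c : 6 ε-transitions
  (a|b|c)ca : 6 ε-transitions

6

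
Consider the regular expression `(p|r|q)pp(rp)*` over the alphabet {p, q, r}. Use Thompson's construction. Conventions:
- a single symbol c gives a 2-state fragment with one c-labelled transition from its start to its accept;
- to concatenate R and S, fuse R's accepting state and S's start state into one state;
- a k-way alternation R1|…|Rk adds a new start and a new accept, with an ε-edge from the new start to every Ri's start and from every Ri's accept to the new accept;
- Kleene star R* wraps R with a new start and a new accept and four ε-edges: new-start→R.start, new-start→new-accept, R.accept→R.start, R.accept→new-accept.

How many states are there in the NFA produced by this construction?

14

Bottom-up over the parse tree:
Each of the 7 symbol leaves contributes a 2-state fragment.
  p|r|q — 8 states
  rp — 3 states
  (rp)* — 5 states
  (p|r|q)pp(rp)* — 14 states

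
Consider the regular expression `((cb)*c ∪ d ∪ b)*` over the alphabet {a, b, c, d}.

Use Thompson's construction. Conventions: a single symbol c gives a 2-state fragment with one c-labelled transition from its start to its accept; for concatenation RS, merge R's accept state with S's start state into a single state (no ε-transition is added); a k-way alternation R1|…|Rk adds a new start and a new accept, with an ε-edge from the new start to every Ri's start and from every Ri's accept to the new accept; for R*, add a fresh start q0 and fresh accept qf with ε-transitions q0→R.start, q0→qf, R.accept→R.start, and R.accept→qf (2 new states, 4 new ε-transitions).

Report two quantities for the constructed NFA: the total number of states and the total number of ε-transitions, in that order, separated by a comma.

14, 14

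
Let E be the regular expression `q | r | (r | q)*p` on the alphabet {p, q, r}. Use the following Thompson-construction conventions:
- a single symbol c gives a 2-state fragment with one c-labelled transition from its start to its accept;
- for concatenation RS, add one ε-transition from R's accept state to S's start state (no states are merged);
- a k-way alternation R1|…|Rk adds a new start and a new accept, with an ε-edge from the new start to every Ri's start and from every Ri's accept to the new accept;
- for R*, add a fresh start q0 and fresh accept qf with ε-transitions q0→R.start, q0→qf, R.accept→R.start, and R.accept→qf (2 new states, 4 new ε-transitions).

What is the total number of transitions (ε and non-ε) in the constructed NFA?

20

Bottom-up over the parse tree:
Each of the 5 symbol leaves contributes 1 transition (1 symbol, 0 ε).
  r | q — 6 transitions (2 symbol, 4 ε)
  (r | q)* — 10 transitions (2 symbol, 8 ε)
  (r | q)*p — 12 transitions (3 symbol, 9 ε)
  q | r | (r | q)*p — 20 transitions (5 symbol, 15 ε)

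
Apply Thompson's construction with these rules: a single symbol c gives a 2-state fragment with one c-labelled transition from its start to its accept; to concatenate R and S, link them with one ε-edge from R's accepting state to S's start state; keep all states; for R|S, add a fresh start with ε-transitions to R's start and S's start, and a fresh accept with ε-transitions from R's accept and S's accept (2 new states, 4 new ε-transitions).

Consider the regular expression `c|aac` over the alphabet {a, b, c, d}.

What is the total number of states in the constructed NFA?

Bottom-up over the parse tree:
Each of the 4 symbol leaves contributes a 2-state fragment.
  aac → 6 states
  c|aac → 10 states

10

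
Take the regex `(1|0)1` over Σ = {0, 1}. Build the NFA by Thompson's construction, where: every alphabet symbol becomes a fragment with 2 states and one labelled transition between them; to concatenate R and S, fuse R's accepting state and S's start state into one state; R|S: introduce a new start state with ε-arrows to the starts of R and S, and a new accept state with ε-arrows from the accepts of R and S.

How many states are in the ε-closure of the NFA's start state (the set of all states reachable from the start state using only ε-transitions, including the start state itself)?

3

Let C(F) = |ε-closure(F.start)| within fragment F, and note whether F accepts ε. Symbol fragments have C = 1 and do not accept ε. Then:
  1|0 — new start ε-reaches every alternative's start; none of them accept ε, so the new accept is not reached: C = 1 + 1 + 1 = 3
  (1|0)1 — same as the first factor's closure: C = 3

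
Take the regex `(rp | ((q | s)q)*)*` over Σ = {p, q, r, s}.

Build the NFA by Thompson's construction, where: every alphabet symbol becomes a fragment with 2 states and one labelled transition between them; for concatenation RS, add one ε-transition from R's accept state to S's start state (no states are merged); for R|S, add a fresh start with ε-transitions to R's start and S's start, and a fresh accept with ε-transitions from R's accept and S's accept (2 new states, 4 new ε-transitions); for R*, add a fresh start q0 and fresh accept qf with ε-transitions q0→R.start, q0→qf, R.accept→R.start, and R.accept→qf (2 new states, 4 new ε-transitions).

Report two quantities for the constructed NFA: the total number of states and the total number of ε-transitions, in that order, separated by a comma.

18, 18

Bottom-up over the parse tree:
Each of the 5 symbol leaves contributes 2 states and 0 ε-transitions.
  rp : 4 states, 1 ε-transition
  q | s : 6 states, 4 ε-transitions
  (q | s)q : 8 states, 5 ε-transitions
  ((q | s)q)* : 10 states, 9 ε-transitions
  rp | ((q | s)q)* : 16 states, 14 ε-transitions
  (rp | ((q | s)q)*)* : 18 states, 18 ε-transitions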